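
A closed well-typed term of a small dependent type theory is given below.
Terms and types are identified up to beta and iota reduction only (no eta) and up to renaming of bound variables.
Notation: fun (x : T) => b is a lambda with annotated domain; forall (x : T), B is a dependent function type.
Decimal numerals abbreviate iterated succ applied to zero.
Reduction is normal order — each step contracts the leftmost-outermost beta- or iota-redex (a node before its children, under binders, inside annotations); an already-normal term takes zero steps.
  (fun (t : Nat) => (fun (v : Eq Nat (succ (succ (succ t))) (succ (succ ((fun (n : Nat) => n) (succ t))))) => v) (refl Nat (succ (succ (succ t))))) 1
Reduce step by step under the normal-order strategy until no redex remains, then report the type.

normal-order reduction sequence:
  (fun (t : Nat) => (fun (v : Eq Nat (succ (succ (succ t))) (succ (succ ((fun (n : Nat) => n) (succ t))))) => v) (refl Nat (succ (succ (succ t))))) 1
  ~> (fun (t : Eq Nat 4 (succ (succ ((fun (v : Nat) => v) 2)))) => t) (refl Nat 4)
  ~> refl Nat 4
type:
  Eq Nat 4 4


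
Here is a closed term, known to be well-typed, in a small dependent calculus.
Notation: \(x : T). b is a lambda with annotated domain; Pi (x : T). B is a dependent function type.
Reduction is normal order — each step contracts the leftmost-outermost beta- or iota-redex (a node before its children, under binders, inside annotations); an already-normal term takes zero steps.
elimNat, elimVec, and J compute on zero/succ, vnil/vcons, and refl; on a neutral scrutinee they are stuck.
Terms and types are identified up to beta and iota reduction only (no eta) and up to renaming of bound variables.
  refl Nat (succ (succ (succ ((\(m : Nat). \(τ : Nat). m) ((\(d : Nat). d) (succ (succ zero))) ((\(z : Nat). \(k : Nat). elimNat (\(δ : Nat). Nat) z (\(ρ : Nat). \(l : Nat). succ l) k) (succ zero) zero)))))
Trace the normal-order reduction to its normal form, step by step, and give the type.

normal-order reduction sequence:
  refl Nat (succ (succ (succ ((\(m : Nat). \(τ : Nat). m) ((\(d : Nat). d) (succ (succ zero))) ((\(z : Nat). \(k : Nat). elimNat (\(δ : Nat). Nat) z (\(ρ : Nat). \(l : Nat). succ l) k) (succ zero) zero)))))
  ~> refl Nat (succ (succ (succ ((\(m : Nat). (\(τ : Nat). τ) (succ (succ zero))) ((\(d : Nat). \(z : Nat). elimNat (\(k : Nat). Nat) d (\(δ : Nat). \(ρ : Nat). succ ρ) z) (succ zero) zero)))))
  ~> refl Nat (succ (succ (succ ((\(m : Nat). m) (succ (succ zero))))))
  ~> refl Nat (succ (succ (succ (succ (succ zero)))))
type:
  Eq Nat (succ (succ (succ (succ (succ zero))))) (succ (succ (succ (succ (succ zero)))))


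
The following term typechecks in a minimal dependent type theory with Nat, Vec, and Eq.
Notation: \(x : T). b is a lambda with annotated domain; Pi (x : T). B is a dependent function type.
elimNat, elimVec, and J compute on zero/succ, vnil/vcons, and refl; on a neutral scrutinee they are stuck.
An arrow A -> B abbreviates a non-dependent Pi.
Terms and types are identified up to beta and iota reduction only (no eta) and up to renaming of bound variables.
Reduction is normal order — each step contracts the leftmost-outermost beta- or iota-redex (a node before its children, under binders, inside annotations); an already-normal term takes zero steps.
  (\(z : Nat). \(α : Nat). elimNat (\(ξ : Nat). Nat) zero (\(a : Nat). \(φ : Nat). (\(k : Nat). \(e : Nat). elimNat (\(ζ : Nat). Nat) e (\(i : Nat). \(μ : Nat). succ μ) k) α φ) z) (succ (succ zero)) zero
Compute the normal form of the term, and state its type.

resulting normal form:
  zero
type:
  Nat


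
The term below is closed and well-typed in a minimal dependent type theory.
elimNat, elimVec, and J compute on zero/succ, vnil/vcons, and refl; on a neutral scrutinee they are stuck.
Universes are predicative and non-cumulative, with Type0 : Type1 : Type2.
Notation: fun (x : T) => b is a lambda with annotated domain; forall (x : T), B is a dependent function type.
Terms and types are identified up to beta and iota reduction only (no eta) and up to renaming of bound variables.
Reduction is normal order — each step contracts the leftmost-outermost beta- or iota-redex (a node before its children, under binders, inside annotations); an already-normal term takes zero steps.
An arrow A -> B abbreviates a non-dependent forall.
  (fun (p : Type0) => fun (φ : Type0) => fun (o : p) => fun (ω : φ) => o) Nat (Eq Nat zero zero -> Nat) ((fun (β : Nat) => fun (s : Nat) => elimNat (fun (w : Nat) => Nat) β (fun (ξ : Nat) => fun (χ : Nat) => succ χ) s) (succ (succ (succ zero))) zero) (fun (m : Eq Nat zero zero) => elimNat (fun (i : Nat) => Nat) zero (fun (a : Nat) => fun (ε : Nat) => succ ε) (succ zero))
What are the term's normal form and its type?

reduced normal form:
  succ (succ (succ zero))
type:
  Nat


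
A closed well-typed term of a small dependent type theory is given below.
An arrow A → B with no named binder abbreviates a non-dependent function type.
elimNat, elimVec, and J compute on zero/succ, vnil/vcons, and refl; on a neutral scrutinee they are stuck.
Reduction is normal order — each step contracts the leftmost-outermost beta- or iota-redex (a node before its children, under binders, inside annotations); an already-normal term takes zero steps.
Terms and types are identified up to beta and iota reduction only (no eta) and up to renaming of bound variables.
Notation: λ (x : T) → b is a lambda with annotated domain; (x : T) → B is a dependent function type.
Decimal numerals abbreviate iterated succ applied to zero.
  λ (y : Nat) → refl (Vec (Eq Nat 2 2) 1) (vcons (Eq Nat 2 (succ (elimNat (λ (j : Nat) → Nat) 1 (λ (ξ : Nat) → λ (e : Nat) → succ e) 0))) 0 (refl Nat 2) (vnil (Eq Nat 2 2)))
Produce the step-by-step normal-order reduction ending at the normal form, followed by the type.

normal-order reduction:
  λ (y : Nat) → refl (Vec (Eq Nat 2 2) 1) (vcons (Eq Nat 2 (succ (elimNat (λ (j : Nat) → Nat) 1 (λ (ξ : Nat) → λ (e : Nat) → succ e) 0))) 0 (refl Nat 2) (vnil (Eq Nat 2 2)))
  ~> λ (y : Nat) → refl (Vec (Eq Nat 2 2) 1) (vcons (Eq Nat 2 2) 0 (refl Nat 2) (vnil (Eq Nat 2 2)))
the term's type:
  Nat → Eq (Vec (Eq Nat 2 2) 1) (vcons (Eq Nat 2 2) 0 (refl Nat 2) (vnil (Eq Nat 2 2))) (vcons (Eq Nat 2 2) 0 (refl Nat 2) (vnil (Eq Nat 2 2)))


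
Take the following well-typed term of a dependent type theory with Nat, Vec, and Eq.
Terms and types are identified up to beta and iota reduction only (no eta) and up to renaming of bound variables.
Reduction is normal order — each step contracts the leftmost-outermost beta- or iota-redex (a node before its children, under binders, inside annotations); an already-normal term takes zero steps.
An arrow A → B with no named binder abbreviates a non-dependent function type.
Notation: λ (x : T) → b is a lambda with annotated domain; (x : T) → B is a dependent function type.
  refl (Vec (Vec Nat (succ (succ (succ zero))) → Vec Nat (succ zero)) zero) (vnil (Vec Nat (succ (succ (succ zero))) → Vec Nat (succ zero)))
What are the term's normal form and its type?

reduced normal form:
  refl (Vec (Vec Nat (succ (succ (succ zero))) → Vec Nat (succ zero)) zero) (vnil (Vec Nat (succ (succ (succ zero))) → Vec Nat (succ zero)))
inferred type:
  Eq (Vec (Vec Nat (succ (succ (succ zero))) → Vec Nat (succ zero)) zero) (vnil (Vec Nat (succ (succ (succ zero))) → Vec Nat (succ zero))) (vnil (Vec Nat (succ (succ (succ zero))) → Vec Nat (succ zero)))
observation: the term is already in normal form.


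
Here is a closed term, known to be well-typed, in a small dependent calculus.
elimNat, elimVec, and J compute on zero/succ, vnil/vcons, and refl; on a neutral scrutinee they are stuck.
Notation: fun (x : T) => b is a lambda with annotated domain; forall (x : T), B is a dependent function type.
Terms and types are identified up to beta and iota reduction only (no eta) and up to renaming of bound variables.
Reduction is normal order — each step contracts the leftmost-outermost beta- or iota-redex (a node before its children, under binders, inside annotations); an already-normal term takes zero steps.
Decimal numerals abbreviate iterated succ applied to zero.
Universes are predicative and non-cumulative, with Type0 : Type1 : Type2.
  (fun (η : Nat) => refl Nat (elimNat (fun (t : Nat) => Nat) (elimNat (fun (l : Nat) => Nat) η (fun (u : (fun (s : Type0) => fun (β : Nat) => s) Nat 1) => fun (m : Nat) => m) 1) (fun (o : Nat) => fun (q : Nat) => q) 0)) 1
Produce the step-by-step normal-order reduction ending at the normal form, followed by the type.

normal-order reduction sequence:
  (fun (η : Nat) => refl Nat (elimNat (fun (t : Nat) => Nat) (elimNat (fun (l : Nat) => Nat) η (fun (u : (fun (s : Type0) => fun (β : Nat) => s) Nat 1) => fun (m : Nat) => m) 1) (fun (o : Nat) => fun (q : Nat) => q) 0)) 1
  ~> refl Nat (elimNat (fun (η : Nat) => Nat) (elimNat (fun (t : Nat) => Nat) 1 (fun (l : (fun (u : Type0) => fun (s : Nat) => u) Nat 1) => fun (β : Nat) => β) 1) (fun (m : Nat) => fun (o : Nat) => o) 0)
  ~> refl Nat (elimNat (fun (η : Nat) => Nat) 1 (fun (t : (fun (l : Type0) => fun (u : Nat) => l) Nat 1) => fun (s : Nat) => s) 1)
  ~> refl Nat ((fun (η : (fun (t : Type0) => fun (l : Nat) => t) Nat 1) => fun (u : Nat) => u) 0 (elimNat (fun (s : Nat) => Nat) 1 (fun (β : (fun (m : Type0) => fun (o : Nat) => m) Nat 1) => fun (q : Nat) => q) 0))
  ~> refl Nat ((fun (η : Nat) => η) (elimNat (fun (t : Nat) => Nat) 1 (fun (l : (fun (u : Type0) => fun (s : Nat) => u) Nat 1) => fun (β : Nat) => β) 0))
  ~> refl Nat (elimNat (fun (η : Nat) => Nat) 1 (fun (t : (fun (l : Type0) => fun (u : Nat) => l) Nat 1) => fun (s : Nat) => s) 0)
  ~> refl Nat 1
type:
  Eq Nat 1 1


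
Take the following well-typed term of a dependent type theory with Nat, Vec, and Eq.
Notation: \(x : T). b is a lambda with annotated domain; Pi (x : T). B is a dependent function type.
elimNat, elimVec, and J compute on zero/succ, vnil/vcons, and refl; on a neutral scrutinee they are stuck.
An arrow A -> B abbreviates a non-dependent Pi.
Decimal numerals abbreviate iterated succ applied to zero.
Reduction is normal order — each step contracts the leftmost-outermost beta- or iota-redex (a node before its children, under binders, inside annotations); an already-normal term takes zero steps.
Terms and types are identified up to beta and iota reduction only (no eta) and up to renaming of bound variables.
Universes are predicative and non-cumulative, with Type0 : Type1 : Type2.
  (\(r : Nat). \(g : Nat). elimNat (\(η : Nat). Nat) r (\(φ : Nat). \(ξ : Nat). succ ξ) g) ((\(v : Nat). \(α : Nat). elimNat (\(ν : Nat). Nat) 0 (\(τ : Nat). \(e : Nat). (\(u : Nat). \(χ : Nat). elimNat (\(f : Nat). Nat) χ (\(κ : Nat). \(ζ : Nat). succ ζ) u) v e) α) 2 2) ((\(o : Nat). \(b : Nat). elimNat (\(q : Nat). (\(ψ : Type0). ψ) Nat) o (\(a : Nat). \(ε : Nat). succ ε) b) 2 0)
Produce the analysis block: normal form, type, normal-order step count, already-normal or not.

reduced normal form:
  6
the term's type:
  Nat
steps to reach normal form (normal order): 39
already normal: no
first redex: a beta-redex


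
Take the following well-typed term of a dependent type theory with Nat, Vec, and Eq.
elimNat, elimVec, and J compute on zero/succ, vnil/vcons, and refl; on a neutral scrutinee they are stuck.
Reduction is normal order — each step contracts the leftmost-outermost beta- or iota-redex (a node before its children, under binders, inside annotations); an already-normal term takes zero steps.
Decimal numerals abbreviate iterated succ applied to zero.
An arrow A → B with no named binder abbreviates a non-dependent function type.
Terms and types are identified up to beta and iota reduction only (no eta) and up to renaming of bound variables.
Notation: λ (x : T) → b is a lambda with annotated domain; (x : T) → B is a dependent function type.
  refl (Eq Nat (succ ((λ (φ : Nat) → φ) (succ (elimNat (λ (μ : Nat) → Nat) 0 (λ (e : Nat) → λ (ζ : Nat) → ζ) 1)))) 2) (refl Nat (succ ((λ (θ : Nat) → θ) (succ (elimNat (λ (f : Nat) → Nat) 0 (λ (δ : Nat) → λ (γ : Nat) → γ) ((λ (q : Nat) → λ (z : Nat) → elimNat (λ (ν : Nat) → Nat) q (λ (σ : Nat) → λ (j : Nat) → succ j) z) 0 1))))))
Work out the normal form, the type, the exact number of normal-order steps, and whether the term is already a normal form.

normal form:
  refl (Eq Nat 2 2) (refl Nat 2)
the term's type:
  Eq (Eq Nat 2 2) (refl Nat 2) (refl Nat 2)
normal-order step count: 16
already normal: no
first contracted redex: a beta-redex


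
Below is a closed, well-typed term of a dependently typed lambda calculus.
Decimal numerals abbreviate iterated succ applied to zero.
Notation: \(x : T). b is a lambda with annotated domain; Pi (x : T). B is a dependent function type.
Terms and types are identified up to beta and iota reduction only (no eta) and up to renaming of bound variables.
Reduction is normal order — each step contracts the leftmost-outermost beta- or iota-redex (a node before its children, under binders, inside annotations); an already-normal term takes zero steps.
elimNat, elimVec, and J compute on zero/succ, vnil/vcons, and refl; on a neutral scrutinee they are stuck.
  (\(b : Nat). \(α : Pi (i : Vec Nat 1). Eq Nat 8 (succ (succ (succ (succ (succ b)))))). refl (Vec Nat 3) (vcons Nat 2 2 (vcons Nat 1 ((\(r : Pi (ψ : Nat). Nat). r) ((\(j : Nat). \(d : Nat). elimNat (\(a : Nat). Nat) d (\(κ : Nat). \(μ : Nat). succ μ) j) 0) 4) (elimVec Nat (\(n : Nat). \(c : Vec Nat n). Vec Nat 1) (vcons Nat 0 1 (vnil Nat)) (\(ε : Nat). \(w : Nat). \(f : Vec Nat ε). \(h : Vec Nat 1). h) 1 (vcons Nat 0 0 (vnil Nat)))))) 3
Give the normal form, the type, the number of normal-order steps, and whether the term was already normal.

reduced normal form:
  \(b : Pi (α : Vec Nat 1). Eq Nat 8 8). refl (Vec Nat 3) (vcons Nat 2 2 (vcons Nat 1 4 (vcons Nat 0 1 (vnil Nat))))
the term's type:
  Pi (b : Pi (α : Vec Nat 1). Eq Nat 8 8). Eq (Vec Nat 3) (vcons Nat 2 2 (vcons Nat 1 4 (vcons Nat 0 1 (vnil Nat)))) (vcons Nat 2 2 (vcons Nat 1 4 (vcons Nat 0 1 (vnil Nat))))
steps to reach normal form (normal order): 11
already normal: no
first contracted redex: a beta-redex


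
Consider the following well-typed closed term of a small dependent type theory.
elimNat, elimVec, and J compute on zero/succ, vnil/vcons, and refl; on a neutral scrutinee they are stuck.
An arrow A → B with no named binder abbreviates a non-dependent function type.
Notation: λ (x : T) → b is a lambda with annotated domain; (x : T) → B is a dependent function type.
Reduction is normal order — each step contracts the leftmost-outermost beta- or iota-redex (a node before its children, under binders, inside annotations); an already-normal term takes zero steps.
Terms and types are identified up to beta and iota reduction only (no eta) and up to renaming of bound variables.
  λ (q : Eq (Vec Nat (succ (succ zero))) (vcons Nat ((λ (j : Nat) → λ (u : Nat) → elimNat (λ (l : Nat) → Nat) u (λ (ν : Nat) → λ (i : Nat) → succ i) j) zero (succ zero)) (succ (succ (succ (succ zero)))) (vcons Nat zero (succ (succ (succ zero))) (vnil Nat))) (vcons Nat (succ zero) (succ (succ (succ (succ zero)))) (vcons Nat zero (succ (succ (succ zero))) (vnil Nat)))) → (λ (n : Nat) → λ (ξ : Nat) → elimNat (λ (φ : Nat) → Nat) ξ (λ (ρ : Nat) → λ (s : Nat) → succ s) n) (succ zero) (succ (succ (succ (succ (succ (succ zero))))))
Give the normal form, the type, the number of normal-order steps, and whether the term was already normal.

resulting normal form:
  λ (q : Eq (Vec Nat (succ (succ zero))) (vcons Nat (succ zero) (succ (succ (succ (succ zero)))) (vcons Nat zero (succ (succ (succ zero))) (vnil Nat))) (vcons Nat (succ zero) (succ (succ (succ (succ zero)))) (vcons Nat zero (succ (succ (succ zero))) (vnil Nat)))) → succ (succ (succ (succ (succ (succ (succ zero))))))
inferred type:
  Eq (Vec Nat (succ (succ zero))) (vcons Nat (succ zero) (succ (succ (succ (succ zero)))) (vcons Nat zero (succ (succ (succ zero))) (vnil Nat))) (vcons Nat (succ zero) (succ (succ (succ (succ zero)))) (vcons Nat zero (succ (succ (succ zero))) (vnil Nat))) → Nat
reduction steps (normal order): 9
already normal: no
first redex: a beta-redex


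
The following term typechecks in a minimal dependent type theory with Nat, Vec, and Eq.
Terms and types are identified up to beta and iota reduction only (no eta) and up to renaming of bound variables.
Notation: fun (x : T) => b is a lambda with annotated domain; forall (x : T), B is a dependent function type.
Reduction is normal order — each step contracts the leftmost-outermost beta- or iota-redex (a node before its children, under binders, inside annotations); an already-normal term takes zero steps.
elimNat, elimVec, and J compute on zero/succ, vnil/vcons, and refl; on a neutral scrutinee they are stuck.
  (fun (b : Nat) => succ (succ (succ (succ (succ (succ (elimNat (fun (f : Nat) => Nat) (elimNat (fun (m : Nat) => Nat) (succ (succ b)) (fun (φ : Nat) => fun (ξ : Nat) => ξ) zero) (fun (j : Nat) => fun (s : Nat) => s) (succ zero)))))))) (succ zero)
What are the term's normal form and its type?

resulting normal form:
  succ (succ (succ (succ (succ (succ (succ (succ (succ zero))))))))
inferred type:
  Nat
observation: normalization takes exactly 6 steps under the normal-order strategy.


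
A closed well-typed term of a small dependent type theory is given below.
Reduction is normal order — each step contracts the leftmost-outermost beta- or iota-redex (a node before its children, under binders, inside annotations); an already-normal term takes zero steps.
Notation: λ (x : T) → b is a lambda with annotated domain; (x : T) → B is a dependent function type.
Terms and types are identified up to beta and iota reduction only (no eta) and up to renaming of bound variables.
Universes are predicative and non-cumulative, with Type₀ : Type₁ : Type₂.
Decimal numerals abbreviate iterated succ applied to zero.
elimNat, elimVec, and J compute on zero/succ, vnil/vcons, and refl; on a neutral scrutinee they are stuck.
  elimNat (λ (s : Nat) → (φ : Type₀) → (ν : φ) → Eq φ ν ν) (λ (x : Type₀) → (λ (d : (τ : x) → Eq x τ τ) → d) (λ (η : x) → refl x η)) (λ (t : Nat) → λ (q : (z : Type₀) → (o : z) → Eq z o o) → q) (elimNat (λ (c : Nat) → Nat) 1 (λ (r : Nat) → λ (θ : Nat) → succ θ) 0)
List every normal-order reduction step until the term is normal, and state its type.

reduction (normal order):
  elimNat (λ (s : Nat) → (φ : Type₀) → (ν : φ) → Eq φ ν ν) (λ (x : Type₀) → (λ (d : (τ : x) → Eq x τ τ) → d) (λ (η : x) → refl x η)) (λ (t : Nat) → λ (q : (z : Type₀) → (o : z) → Eq z o o) → q) (elimNat (λ (c : Nat) → Nat) 1 (λ (r : Nat) → λ (θ : Nat) → succ θ) 0)
  ~> elimNat (λ (s : Nat) → (φ : Type₀) → (ν : φ) → Eq φ ν ν) (λ (x : Type₀) → λ (d : x) → refl x d) (λ (τ : Nat) → λ (η : (t : Type₀) → (q : t) → Eq t q q) → η) (elimNat (λ (z : Nat) → Nat) 1 (λ (o : Nat) → λ (c : Nat) → succ c) 0)
  ~> elimNat (λ (s : Nat) → (φ : Type₀) → (ν : φ) → Eq φ ν ν) (λ (x : Type₀) → λ (d : x) → refl x d) (λ (τ : Nat) → λ (η : (t : Type₀) → (q : t) → Eq t q q) → η) 1
  ~> (λ (s : Nat) → λ (φ : (ν : Type₀) → (x : ν) → Eq ν x x) → φ) 0 (elimNat (λ (d : Nat) → (τ : Type₀) → (η : τ) → Eq τ η η) (λ (t : Type₀) → λ (q : t) → refl t q) (λ (z : Nat) → λ (o : (c : Type₀) → (r : c) → Eq c r r) → o) 0)
  ~> (λ (s : (φ : Type₀) → (ν : φ) → Eq φ ν ν) → s) (elimNat (λ (x : Nat) → (d : Type₀) → (τ : d) → Eq d τ τ) (λ (η : Type₀) → λ (t : η) → refl η t) (λ (q : Nat) → λ (z : (o : Type₀) → (c : o) → Eq o c c) → z) 0)
  ~> elimNat (λ (s : Nat) → (φ : Type₀) → (ν : φ) → Eq φ ν ν) (λ (x : Type₀) → λ (d : x) → refl x d) (λ (τ : Nat) → λ (η : (t : Type₀) → (q : t) → Eq t q q) → η) 0
  ~> λ (s : Type₀) → λ (φ : s) → refl s φ
type:
  (s : Type₀) → (φ : s) → Eq s φ φ


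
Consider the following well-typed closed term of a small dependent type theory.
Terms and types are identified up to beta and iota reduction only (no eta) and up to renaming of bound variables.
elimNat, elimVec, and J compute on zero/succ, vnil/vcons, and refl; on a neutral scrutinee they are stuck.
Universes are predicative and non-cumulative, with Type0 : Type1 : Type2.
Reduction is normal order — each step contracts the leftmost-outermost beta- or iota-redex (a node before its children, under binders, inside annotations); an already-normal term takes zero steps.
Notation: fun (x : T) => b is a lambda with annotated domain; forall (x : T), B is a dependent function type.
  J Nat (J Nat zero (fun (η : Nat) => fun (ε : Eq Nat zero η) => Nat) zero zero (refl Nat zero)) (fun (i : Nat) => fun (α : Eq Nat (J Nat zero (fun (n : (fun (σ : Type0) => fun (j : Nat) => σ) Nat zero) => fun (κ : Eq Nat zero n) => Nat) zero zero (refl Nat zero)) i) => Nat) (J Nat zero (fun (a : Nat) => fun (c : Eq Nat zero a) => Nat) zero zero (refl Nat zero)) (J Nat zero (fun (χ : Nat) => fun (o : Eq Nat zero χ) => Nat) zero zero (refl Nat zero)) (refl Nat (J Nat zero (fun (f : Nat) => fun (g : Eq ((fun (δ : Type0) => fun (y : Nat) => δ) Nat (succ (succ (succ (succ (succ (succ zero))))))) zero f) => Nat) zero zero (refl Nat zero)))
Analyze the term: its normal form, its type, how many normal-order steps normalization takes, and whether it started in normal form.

resulting normal form:
  zero
inferred type:
  Nat
steps to reach normal form (normal order): 2
started in normal form: no
first contracted redex: a J iota-redex


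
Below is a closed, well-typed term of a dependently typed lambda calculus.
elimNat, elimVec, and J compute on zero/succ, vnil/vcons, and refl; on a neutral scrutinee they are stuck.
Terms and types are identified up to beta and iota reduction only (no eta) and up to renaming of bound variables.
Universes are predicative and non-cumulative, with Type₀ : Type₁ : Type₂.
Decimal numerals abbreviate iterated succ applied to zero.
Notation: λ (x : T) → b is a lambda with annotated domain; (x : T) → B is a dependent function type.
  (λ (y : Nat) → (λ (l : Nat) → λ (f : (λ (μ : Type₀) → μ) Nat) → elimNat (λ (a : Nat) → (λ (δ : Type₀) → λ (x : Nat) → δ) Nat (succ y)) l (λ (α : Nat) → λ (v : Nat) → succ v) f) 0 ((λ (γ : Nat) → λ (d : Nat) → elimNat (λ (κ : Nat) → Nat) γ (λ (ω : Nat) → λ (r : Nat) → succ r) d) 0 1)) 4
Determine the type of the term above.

inferred type:
  Nat


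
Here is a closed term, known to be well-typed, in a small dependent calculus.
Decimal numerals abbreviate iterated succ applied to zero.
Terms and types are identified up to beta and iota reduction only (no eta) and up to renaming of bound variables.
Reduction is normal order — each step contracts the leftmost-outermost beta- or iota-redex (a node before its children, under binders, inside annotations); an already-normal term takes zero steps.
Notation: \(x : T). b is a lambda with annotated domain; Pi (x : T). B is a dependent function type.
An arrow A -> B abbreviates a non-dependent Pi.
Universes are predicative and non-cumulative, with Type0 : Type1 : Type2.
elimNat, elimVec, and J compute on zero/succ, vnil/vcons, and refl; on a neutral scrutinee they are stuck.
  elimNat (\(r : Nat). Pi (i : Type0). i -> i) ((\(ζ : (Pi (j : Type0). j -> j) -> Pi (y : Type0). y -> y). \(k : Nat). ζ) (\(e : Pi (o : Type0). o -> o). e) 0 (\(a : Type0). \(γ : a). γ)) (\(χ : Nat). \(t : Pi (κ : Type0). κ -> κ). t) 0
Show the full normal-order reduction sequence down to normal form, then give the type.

normal-order reduction sequence:
  elimNat (\(r : Nat). Pi (i : Type0). i -> i) ((\(ζ : (Pi (j : Type0). j -> j) -> Pi (y : Type0). y -> y). \(k : Nat). ζ) (\(e : Pi (o : Type0). o -> o). e) 0 (\(a : Type0). \(γ : a). γ)) (\(χ : Nat). \(t : Pi (κ : Type0). κ -> κ). t) 0
  ~> (\(r : (Pi (i : Type0). i -> i) -> Pi (ζ : Type0). ζ -> ζ). \(j : Nat). r) (\(y : Pi (k : Type0). k -> k). y) 0 (\(e : Type0). \(o : e). o)
  ~> (\(r : Nat). \(i : Pi (ζ : Type0). ζ -> ζ). i) 0 (\(j : Type0). \(y : j). y)
  ~> (\(r : Pi (i : Type0). i -> i). r) (\(ζ : Type0). \(j : ζ). j)
  ~> \(r : Type0). \(i : r). i
inferred type:
  Pi (r : Type0). r -> r


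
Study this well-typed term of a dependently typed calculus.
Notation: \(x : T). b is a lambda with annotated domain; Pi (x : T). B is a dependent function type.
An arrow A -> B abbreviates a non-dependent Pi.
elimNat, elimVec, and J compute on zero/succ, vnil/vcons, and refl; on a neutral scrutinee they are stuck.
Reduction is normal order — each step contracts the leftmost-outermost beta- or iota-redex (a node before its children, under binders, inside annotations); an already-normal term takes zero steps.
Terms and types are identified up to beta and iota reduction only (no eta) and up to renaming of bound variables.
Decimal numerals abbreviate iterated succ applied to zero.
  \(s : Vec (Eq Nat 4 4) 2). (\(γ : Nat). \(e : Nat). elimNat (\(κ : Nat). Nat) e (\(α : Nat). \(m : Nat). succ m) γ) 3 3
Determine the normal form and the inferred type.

resulting normal form:
  \(s : Vec (Eq Nat 4 4) 2). 6
inferred type:
  Vec (Eq Nat 4 4) 2 -> Nat
observation: the leftmost-outermost redex is a beta-redex, and normalization takes 12 steps.


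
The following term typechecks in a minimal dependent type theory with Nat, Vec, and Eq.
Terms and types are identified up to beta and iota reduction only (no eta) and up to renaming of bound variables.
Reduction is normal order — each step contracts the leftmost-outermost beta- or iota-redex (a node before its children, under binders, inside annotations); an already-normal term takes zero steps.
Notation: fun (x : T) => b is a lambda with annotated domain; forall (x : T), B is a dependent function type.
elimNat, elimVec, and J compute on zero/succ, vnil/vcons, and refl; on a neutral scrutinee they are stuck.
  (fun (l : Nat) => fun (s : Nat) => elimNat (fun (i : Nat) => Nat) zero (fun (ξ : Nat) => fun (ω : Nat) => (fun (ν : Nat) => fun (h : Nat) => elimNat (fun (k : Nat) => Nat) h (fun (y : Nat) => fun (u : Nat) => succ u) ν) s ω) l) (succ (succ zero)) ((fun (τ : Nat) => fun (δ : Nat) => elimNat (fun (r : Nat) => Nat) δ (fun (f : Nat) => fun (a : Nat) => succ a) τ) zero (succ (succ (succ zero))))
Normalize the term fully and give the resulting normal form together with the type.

normal form:
  succ (succ (succ (succ (succ (succ zero)))))
type:
  Nat


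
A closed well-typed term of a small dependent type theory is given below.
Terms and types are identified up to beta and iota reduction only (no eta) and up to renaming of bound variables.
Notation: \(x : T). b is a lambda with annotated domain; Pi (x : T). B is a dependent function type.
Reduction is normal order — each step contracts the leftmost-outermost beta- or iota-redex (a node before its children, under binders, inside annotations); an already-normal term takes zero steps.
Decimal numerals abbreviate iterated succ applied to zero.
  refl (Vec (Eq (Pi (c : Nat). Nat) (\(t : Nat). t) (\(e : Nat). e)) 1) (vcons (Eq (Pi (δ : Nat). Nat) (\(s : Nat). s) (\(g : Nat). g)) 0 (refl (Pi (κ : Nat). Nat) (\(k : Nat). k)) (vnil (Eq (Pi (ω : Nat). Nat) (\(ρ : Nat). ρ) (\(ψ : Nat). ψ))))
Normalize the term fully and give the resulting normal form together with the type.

resulting normal form:
  refl (Vec (Eq (Pi (c : Nat). Nat) (\(t : Nat). t) (\(e : Nat). e)) 1) (vcons (Eq (Pi (δ : Nat). Nat) (\(s : Nat). s) (\(g : Nat). g)) 0 (refl (Pi (κ : Nat). Nat) (\(k : Nat). k)) (vnil (Eq (Pi (ω : Nat). Nat) (\(ρ : Nat). ρ) (\(ψ : Nat). ψ))))
the term's type:
  Eq (Vec (Eq (Pi (c : Nat). Nat) (\(t : Nat). t) (\(e : Nat). e)) 1) (vcons (Eq (Pi (δ : Nat). Nat) (\(s : Nat). s) (\(g : Nat). g)) 0 (refl (Pi (κ : Nat). Nat) (\(k : Nat). k)) (vnil (Eq (Pi (ω : Nat). Nat) (\(ρ : Nat). ρ) (\(ψ : Nat). ψ)))) (vcons (Eq (Pi (η : Nat). Nat) (\(ζ : Nat). ζ) (\(β : Nat). β)) 0 (refl (Pi (l : Nat). Nat) (\(ξ : Nat). ξ)) (vnil (Eq (Pi (χ : Nat). Nat) (\(w : Nat). w) (\(f : Nat). f))))


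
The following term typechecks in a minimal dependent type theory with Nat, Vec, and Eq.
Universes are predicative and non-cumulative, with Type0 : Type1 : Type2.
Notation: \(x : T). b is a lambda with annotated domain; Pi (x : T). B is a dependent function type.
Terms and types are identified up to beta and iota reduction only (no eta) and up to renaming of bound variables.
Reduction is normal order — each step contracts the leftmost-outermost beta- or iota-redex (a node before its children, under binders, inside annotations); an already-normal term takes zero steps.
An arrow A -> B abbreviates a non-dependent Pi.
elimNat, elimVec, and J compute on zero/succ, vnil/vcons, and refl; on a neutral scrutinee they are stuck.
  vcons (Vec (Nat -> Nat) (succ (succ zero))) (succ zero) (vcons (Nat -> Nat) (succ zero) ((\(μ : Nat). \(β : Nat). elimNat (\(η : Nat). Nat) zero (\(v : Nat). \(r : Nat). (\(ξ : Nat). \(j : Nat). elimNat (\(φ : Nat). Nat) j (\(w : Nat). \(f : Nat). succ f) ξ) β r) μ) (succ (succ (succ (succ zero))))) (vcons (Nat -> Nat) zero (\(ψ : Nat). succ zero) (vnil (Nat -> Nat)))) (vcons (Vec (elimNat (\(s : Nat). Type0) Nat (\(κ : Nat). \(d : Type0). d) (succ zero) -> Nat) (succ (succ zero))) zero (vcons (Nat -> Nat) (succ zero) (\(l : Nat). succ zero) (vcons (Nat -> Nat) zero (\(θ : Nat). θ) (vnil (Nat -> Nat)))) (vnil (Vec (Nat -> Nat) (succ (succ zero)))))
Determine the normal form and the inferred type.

reduced normal form:
  vcons (Vec (Nat -> Nat) (succ (succ zero))) (succ zero) (vcons (Nat -> Nat) (succ zero) (\(μ : Nat). elimNat (\(β : Nat). Nat) (elimNat (\(η : Nat). Nat) (elimNat (\(v : Nat). Nat) (elimNat (\(r : Nat). Nat) zero (\(ξ : Nat). \(j : Nat). succ j) μ) (\(φ : Nat). \(w : Nat). succ w) μ) (\(f : Nat). \(ψ : Nat). succ ψ) μ) (\(s : Nat). \(κ : Nat). succ κ) μ) (vcons (Nat -> Nat) zero (\(d : Nat). succ zero) (vnil (Nat -> Nat)))) (vcons (Vec (Nat -> Nat) (succ (succ zero))) zero (vcons (Nat -> Nat) (succ zero) (\(l : Nat). succ zero) (vcons (Nat -> Nat) zero (\(θ : Nat). θ) (vnil (Nat -> Nat)))) (vnil (Vec (Nat -> Nat) (succ (succ zero)))))
inferred type:
  Vec (Vec (Nat -> Nat) (succ (succ zero))) (succ (succ zero))


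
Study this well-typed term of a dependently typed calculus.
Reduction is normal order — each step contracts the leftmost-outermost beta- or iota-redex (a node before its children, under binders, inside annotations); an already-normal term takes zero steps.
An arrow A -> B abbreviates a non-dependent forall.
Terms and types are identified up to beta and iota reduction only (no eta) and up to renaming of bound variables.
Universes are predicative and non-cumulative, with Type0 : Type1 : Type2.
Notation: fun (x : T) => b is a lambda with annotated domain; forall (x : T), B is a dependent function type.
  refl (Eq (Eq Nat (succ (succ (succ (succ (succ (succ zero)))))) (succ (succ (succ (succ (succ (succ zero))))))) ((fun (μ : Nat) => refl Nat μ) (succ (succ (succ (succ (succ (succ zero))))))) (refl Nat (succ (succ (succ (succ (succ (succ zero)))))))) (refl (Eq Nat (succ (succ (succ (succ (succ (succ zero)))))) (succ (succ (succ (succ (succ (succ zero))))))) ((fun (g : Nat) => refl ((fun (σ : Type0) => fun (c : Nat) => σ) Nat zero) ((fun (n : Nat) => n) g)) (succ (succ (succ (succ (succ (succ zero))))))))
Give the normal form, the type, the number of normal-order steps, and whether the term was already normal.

normal form:
  refl (Eq (Eq Nat (succ (succ (succ (succ (succ (succ zero)))))) (succ (succ (succ (succ (succ (succ zero))))))) (refl Nat (succ (succ (succ (succ (succ (succ zero))))))) (refl Nat (succ (succ (succ (succ (succ (succ zero)))))))) (refl (Eq Nat (succ (succ (succ (succ (succ (succ zero)))))) (succ (succ (succ (succ (succ (succ zero))))))) (refl Nat (succ (succ (succ (succ (succ (succ zero))))))))
type:
  Eq (Eq (Eq Nat (succ (succ (succ (succ (succ (succ zero)))))) (succ (succ (succ (succ (succ (succ zero))))))) (refl Nat (succ (succ (succ (succ (succ (succ zero))))))) (refl Nat (succ (succ (succ (succ (succ (succ zero)))))))) (refl (Eq Nat (succ (succ (succ (succ (succ (succ zero)))))) (succ (succ (succ (succ (succ (succ zero))))))) (refl Nat (succ (succ (succ (succ (succ (succ zero)))))))) (refl (Eq Nat (succ (succ (succ (succ (succ (succ zero)))))) (succ (succ (succ (succ (succ (succ zero))))))) (refl Nat (succ (succ (succ (succ (succ (succ zero))))))))
steps to reach normal form (normal order): 5
term was already normal: no
first contracted redex: a beta-redex


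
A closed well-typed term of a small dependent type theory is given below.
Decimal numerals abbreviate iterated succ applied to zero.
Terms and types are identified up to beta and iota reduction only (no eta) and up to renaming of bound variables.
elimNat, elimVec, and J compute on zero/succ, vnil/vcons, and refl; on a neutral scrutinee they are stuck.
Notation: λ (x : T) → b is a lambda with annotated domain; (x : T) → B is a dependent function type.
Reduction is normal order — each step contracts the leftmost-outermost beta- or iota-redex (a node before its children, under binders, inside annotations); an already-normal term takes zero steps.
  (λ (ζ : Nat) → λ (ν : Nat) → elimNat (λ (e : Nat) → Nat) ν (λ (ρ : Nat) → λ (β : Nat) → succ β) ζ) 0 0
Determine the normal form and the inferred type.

normal form:
  0
inferred type:
  Nat
observation: contracting a beta-redex first, the term normalizes in 3 steps.


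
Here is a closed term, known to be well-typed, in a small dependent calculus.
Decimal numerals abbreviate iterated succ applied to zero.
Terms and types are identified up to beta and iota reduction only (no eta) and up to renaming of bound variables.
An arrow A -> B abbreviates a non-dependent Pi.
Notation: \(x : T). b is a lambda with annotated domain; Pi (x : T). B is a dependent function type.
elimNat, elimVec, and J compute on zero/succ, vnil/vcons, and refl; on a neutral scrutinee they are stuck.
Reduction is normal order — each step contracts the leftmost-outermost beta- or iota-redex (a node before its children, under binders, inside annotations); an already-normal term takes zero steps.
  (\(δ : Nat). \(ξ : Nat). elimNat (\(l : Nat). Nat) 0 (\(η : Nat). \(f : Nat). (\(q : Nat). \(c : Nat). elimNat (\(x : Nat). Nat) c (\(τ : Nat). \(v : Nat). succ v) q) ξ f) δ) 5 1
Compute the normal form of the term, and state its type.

normal form:
  5
inferred type:
  Nat
observation: 48 normal-order steps normalize the term, beginning with a beta-redex.


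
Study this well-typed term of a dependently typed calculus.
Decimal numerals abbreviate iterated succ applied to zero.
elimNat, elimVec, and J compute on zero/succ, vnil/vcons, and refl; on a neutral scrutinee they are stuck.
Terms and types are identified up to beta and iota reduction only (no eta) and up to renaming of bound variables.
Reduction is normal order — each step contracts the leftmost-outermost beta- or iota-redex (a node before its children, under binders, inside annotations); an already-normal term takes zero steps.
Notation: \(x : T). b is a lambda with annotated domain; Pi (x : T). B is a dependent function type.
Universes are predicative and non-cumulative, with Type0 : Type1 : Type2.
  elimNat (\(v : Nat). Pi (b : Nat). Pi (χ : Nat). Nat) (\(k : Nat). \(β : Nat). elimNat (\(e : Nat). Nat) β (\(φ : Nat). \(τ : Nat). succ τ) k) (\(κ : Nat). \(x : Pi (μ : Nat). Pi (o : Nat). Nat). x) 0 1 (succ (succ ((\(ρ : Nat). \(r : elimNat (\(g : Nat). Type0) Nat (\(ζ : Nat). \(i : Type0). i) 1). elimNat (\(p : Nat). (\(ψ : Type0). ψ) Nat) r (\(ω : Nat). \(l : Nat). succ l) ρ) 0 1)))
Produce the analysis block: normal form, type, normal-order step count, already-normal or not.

resulting normal form:
  4
type:
  Nat
normal-order step count: 10
term was already normal: no
first contracted redex: an elimNat iota-redex


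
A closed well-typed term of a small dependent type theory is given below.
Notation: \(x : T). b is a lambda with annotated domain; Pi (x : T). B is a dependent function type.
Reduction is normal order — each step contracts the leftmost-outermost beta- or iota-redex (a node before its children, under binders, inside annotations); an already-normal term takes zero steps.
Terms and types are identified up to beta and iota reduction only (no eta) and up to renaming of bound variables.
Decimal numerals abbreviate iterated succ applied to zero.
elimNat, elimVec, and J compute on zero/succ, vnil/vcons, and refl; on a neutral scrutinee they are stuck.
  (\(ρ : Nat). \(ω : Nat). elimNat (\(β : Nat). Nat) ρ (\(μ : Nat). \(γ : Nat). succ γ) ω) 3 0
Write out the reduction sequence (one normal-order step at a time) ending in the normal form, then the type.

reduction (normal order):
  (\(ρ : Nat). \(ω : Nat). elimNat (\(β : Nat). Nat) ρ (\(μ : Nat). \(γ : Nat). succ γ) ω) 3 0
  ~> (\(ρ : Nat). elimNat (\(ω : Nat). Nat) 3 (\(β : Nat). \(μ : Nat). succ μ) ρ) 0
  ~> elimNat (\(ρ : Nat). Nat) 3 (\(ω : Nat). \(β : Nat). succ β) 0
  ~> 3
type:
  Nat


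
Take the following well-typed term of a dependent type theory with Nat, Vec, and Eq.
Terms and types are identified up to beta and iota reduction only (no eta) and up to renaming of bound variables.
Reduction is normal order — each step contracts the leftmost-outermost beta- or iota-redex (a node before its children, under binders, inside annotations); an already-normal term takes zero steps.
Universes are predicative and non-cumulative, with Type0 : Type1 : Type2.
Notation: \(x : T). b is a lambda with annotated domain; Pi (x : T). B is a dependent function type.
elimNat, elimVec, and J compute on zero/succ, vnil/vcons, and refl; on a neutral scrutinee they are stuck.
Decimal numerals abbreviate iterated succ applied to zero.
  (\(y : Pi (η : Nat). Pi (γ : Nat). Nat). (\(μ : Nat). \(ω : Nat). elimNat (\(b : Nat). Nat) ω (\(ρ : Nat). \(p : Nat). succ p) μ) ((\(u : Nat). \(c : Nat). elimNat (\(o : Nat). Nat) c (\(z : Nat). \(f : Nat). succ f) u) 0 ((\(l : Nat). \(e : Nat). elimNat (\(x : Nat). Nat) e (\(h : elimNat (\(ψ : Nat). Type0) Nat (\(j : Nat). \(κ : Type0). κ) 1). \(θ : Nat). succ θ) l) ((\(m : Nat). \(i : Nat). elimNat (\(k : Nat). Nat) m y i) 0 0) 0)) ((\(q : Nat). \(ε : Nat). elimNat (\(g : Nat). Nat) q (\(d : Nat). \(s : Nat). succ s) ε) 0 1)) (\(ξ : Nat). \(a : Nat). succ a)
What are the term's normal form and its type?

normal form:
  1
type:
  Nat


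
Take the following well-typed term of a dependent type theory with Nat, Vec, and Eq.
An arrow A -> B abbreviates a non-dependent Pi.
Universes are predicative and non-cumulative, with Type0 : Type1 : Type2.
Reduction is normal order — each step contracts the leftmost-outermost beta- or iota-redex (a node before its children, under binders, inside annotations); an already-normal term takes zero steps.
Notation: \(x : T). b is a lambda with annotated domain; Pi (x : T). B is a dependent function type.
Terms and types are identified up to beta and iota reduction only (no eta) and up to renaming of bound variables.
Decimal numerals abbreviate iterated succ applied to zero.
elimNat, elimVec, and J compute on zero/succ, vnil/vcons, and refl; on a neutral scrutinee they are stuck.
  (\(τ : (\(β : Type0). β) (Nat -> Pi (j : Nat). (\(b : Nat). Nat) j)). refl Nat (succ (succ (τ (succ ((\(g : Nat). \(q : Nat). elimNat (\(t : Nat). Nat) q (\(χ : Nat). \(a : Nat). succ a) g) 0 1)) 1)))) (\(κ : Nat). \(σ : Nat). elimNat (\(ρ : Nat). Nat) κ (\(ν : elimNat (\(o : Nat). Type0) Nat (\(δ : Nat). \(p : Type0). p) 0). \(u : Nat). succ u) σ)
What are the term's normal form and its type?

resulting normal form:
  refl Nat 5
the term's type:
  Eq Nat 5 5
observation: 10 normal-order steps normalize the term, beginning with a beta-redex.


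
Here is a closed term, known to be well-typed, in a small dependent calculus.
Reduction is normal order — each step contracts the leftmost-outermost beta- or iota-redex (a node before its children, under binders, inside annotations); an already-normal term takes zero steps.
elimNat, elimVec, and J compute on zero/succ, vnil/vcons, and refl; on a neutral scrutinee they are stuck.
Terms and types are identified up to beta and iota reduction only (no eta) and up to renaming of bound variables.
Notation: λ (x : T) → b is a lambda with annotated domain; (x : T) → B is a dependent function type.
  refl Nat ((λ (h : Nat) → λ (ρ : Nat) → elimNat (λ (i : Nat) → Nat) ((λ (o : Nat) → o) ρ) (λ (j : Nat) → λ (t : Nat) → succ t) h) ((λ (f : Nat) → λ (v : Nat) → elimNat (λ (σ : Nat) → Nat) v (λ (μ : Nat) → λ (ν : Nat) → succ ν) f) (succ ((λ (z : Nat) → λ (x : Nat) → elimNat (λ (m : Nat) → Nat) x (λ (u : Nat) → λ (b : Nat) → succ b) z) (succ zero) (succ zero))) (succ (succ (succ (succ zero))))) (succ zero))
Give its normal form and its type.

reduced normal form:
  refl Nat (succ (succ (succ (succ (succ (succ (succ (succ zero))))))))
inferred type:
  Eq Nat (succ (succ (succ (succ (succ (succ (succ (succ zero)))))))) (succ (succ (succ (succ (succ (succ (succ (succ zero))))))))
observation: normalization takes exactly 43 steps under the normal-order strategy.
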